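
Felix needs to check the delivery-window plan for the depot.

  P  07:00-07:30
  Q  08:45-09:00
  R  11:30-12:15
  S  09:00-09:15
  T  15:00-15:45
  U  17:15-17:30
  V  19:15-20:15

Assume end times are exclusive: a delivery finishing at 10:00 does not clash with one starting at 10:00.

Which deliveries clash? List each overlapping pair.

Sorted by start: P, Q, S, R, T, U, V.
Q starts after P ends, so P has no further overlaps.
S starts exactly when Q ends (back-to-back, no overlap), so Q has no further overlaps.
R starts after S ends, so S has no further overlaps.
T starts after R ends, so R has no further overlaps.
U starts after T ends, so T has no further overlaps.
V starts after U ends.

no conflicts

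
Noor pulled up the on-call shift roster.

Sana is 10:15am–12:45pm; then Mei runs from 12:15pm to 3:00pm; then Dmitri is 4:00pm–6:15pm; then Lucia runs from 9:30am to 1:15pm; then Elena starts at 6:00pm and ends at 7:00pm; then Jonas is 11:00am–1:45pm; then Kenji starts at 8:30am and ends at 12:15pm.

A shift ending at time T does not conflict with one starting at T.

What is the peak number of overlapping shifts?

4

Sort all start/end points and keep a running count:
8:30am start Kenji → 1
9:30am start Lucia → 2
10:15am start Sana → 3
11:00am start Jonas → 4
12:15pm end Kenji → 3
12:15pm start Mei → 4
12:45pm end Sana → 3
1:15pm end Lucia → 2
1:45pm end Jonas → 1
3:00pm end Mei → 0
4:00pm start Dmitri → 1
6:00pm start Elena → 2
6:15pm end Dmitri → 1
7:00pm end Elena → 0
Peak is 4, at 11:00am (Jonas, Kenji, Lucia, Sana).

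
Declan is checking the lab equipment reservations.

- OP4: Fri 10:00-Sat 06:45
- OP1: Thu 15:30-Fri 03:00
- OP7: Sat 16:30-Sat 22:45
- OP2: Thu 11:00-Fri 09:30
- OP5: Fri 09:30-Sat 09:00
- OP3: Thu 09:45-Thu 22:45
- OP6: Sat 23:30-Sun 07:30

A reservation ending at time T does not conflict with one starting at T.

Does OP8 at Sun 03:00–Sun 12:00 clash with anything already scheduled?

Yes — it overlaps OP6

OP3: ends Thu 22:45 at or before OP8 starts Sun 03:00 → clear.
OP2: ends Fri 09:30 at or before OP8 starts Sun 03:00 → clear.
OP1: ends Fri 03:00 at or before OP8 starts Sun 03:00 → clear.
OP5: ends Sat 09:00 at or before OP8 starts Sun 03:00 → clear.
OP4: ends Sat 06:45 at or before OP8 starts Sun 03:00 → clear.
OP7: ends Sat 22:45 at or before OP8 starts Sun 03:00 → clear.
OP6: starts Sat 23:30 before OP8 ends Sun 12:00, and ends Sun 07:30 after OP8 starts Sun 03:00 → overlap.
OP8 overlaps OP6.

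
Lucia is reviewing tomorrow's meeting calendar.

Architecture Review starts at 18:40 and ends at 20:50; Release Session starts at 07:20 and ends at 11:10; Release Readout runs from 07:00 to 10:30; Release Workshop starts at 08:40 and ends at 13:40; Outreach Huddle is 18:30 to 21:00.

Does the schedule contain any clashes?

Sorted by start: Release Readout, Release Session, Release Workshop, Outreach Huddle, Architecture Review.
Release Session starts before Release Readout ends → Release Readout and Release Session overlap.
That's a conflict, so the schedule is not conflict-free.

Yes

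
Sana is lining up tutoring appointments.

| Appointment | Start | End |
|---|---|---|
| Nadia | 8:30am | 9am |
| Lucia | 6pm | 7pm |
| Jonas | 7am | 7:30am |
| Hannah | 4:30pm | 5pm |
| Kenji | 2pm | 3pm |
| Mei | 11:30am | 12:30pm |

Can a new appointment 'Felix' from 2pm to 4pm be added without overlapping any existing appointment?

Jonas: ends 7:30am at or before Felix starts 2pm → clear.
Nadia: ends 9am at or before Felix starts 2pm → clear.
Mei: ends 12:30pm at or before Felix starts 2pm → clear.
Kenji: starts 2pm before Felix ends 4pm, and ends 3pm after Felix starts 2pm → overlap.
Hannah: starts 4:30pm at or after Felix ends 4pm → clear.
Lucia: starts 6pm at or after Felix ends 4pm → clear.
Felix overlaps Kenji.

No — it overlaps Kenji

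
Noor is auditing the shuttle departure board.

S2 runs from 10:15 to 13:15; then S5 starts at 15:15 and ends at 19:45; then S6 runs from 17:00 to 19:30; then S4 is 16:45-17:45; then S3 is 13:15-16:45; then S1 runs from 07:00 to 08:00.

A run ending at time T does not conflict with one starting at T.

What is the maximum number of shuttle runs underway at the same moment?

3

Walk through starts and ends in time order (an end at T is processed before a start at T):
07:00 start S1 → 1
08:00 end S1 → 0
10:15 start S2 → 1
13:15 end S2 → 0
13:15 start S3 → 1
15:15 start S5 → 2
16:45 end S3 → 1
16:45 start S4 → 2
17:00 start S6 → 3
17:45 end S4 → 2
19:30 end S6 → 1
19:45 end S5 → 0
Peak is 3, at 17:00 (S4, S5, S6).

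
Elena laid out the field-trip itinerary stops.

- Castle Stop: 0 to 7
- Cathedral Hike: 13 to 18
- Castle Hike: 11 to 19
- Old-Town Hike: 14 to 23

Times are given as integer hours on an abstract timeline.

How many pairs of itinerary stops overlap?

Two intervals overlap when each starts before the other ends.
Sorted by start: Castle Stop, Castle Hike, Cathedral Hike, Old-Town Hike.
Castle Hike starts after Castle Stop ends; Castle Stop is clear from here.
Cathedral Hike starts before Castle Hike ends → Castle Hike and Cathedral Hike overlap.
Old-Town Hike starts before Castle Hike ends → Castle Hike and Old-Town Hike overlap.
Old-Town Hike starts before Cathedral Hike ends → Cathedral Hike and Old-Town Hike overlap.
Overlapping pairs: Castle Hike & Cathedral Hike, Castle Hike & Old-Town Hike, Cathedral Hike & Old-Town Hike — 3 in total.

3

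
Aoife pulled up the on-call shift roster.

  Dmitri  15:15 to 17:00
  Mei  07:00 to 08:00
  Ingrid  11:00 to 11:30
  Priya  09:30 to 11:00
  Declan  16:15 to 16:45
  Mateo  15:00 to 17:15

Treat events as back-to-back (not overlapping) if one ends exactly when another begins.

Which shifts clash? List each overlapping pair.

Declan & Dmitri, Declan & Mateo, Dmitri & Mateo

Sorted by start: Mei, Priya, Ingrid, Mateo, Dmitri, Declan.
Priya starts after Mei ends, so Mei has no further overlaps.
Ingrid starts exactly when Priya ends (back-to-back, no overlap), so Priya has no further overlaps.
Mateo starts after Ingrid ends, so Ingrid has no further overlaps.
Dmitri starts before Mateo ends → Mateo and Dmitri overlap.
Declan starts before Mateo ends → Mateo and Declan overlap.
Declan starts before Dmitri ends → Dmitri and Declan overlap.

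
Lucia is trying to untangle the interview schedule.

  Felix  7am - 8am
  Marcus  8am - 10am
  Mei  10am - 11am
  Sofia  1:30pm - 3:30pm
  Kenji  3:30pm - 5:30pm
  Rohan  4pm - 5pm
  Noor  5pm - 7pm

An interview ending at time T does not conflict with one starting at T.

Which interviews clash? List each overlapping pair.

Sorted by start: Felix, Marcus, Mei, Sofia, Kenji, Rohan, Noor.
Marcus starts exactly when Felix ends (back-to-back, no overlap); Felix is clear from here.
Mei starts exactly when Marcus ends (back-to-back, no overlap); Marcus is clear from here.
Sofia starts after Mei ends; Mei is clear from here.
Kenji starts exactly when Sofia ends (back-to-back, no overlap); Sofia is clear from here.
Rohan starts before Kenji ends → Kenji and Rohan overlap.
Noor starts before Kenji ends → Kenji and Noor overlap.
Noor starts exactly when Rohan ends (back-to-back, no overlap).

Kenji & Noor, Kenji & Rohan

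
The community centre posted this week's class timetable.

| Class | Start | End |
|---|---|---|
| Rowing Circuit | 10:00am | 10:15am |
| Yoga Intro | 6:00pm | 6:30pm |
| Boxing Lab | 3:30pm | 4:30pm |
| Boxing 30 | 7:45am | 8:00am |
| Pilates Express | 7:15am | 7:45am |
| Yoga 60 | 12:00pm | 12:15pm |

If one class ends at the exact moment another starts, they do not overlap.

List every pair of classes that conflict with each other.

Sorted by start: Pilates Express, Boxing 30, Rowing Circuit, Yoga 60, Boxing Lab, Yoga Intro.
Boxing 30 starts exactly when Pilates Express ends (back-to-back, no overlap), so Pilates Express has no further overlaps.
Rowing Circuit starts after Boxing 30 ends, so Boxing 30 has no further overlaps.
Yoga 60 starts after Rowing Circuit ends, so Rowing Circuit has no further overlaps.
Boxing Lab starts after Yoga 60 ends, so Yoga 60 has no further overlaps.
Yoga Intro starts after Boxing Lab ends.

no overlapping pairs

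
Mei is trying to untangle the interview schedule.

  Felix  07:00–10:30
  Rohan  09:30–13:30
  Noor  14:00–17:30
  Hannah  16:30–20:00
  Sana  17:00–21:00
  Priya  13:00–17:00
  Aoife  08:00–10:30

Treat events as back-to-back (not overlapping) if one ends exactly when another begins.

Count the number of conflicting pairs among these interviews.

Sorted by start: Felix, Aoife, Rohan, Priya, Noor, Hannah, Sana.
Aoife starts before Felix ends → Felix and Aoife overlap.
Rohan starts before Felix ends → Felix and Rohan overlap.
Priya starts after Felix ends — done with Felix.
Rohan starts before Aoife ends → Aoife and Rohan overlap.
Priya starts after Aoife ends — done with Aoife.
Priya starts before Rohan ends → Rohan and Priya overlap.
Noor starts after Rohan ends — done with Rohan.
Noor starts before Priya ends → Priya and Noor overlap.
Hannah starts before Priya ends → Priya and Hannah overlap.
Sana starts exactly when Priya ends (back-to-back, no overlap).
Hannah starts before Noor ends → Noor and Hannah overlap.
Sana starts before Noor ends → Noor and Sana overlap.
Sana starts before Hannah ends → Hannah and Sana overlap.
Overlapping pairs: Aoife & Felix, Aoife & Rohan, Felix & Rohan, Hannah & Noor, Hannah & Priya, Hannah & Sana, Noor & Priya, Noor & Sana, Priya & Rohan — 9 in total.

9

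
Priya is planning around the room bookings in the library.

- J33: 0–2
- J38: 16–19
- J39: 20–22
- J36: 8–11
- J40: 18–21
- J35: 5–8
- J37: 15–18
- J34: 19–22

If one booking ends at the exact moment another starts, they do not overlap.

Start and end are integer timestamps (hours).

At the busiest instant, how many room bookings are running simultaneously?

Walk through starts and ends in time order (an end at T is processed before a start at T):
0 start J33 → 1
2 end J33 → 0
5 start J35 → 1
8 end J35 → 0
8 start J36 → 1
11 end J36 → 0
15 start J37 → 1
16 start J38 → 2
18 end J37 → 1
18 start J40 → 2
19 end J38 → 1
19 start J34 → 2
20 start J39 → 3
21 end J40 → 2
22 end J34 → 1
22 end J39 → 0
Peak is 3, at 20 (J34, J39, J40).

3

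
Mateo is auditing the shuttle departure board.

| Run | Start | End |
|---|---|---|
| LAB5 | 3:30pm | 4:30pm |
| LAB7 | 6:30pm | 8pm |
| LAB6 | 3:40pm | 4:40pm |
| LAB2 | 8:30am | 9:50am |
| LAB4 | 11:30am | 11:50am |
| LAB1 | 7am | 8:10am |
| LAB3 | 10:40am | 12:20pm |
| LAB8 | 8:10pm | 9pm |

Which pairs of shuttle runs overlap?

LAB3 & LAB4, LAB5 & LAB6

Two intervals overlap when each starts before the other ends.
Sorted by start: LAB1, LAB2, LAB3, LAB4, LAB5, LAB6, LAB7, LAB8.
LAB2 starts after LAB1 ends; LAB1 is clear from here.
LAB3 starts after LAB2 ends; LAB2 is clear from here.
LAB4 starts before LAB3 ends → LAB3 and LAB4 overlap.
LAB5 starts after LAB3 ends; LAB3 is clear from here.
LAB5 starts after LAB4 ends; LAB4 is clear from here.
LAB6 starts before LAB5 ends → LAB5 and LAB6 overlap.
LAB7 starts after LAB5 ends; LAB5 is clear from here.
LAB7 starts after LAB6 ends; LAB6 is clear from here.
LAB8 starts after LAB7 ends.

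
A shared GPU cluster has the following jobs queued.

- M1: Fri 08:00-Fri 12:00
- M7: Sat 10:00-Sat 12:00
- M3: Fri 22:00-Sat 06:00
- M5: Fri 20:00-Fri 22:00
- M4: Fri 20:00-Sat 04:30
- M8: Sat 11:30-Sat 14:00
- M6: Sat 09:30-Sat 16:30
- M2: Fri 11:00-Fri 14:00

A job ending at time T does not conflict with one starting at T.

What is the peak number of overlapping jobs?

Sweep the timeline, counting +1 at each start and −1 at each end (ends before starts at a tie):
Fri 08:00 start M1 → 1
Fri 11:00 start M2 → 2
Fri 12:00 end M1 → 1
Fri 14:00 end M2 → 0
Fri 20:00 start M4 → 1
Fri 20:00 start M5 → 2
Fri 22:00 end M5 → 1
Fri 22:00 start M3 → 2
Sat 04:30 end M4 → 1
Sat 06:00 end M3 → 0
Sat 09:30 start M6 → 1
Sat 10:00 start M7 → 2
Sat 11:30 start M8 → 3
Sat 12:00 end M7 → 2
Sat 14:00 end M8 → 1
Sat 16:30 end M6 → 0
Peak is 3, at Sat 11:30 (M6, M7, M8).

3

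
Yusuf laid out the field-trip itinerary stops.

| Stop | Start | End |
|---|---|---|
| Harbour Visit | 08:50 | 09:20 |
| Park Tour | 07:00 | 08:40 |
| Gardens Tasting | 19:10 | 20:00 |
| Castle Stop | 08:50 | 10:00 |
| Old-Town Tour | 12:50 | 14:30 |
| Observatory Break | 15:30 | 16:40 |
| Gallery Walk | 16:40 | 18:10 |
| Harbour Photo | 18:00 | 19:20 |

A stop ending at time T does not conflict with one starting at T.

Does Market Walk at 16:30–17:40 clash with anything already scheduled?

Yes — it overlaps Gallery Walk, Observatory Break

Park Tour: ends 08:40 at or before Market Walk starts 16:30 → clear.
Castle Stop: ends 10:00 at or before Market Walk starts 16:30 → clear.
Harbour Visit: ends 09:20 at or before Market Walk starts 16:30 → clear.
Old-Town Tour: ends 14:30 at or before Market Walk starts 16:30 → clear.
Observatory Break: starts 15:30 before Market Walk ends 17:40, and ends 16:40 after Market Walk starts 16:30 → overlap.
Gallery Walk: starts 16:40 before Market Walk ends 17:40, and ends 18:10 after Market Walk starts 16:30 → overlap.
Harbour Photo: starts 18:00 at or after Market Walk ends 17:40 → clear.
Gardens Tasting: starts 19:10 at or after Market Walk ends 17:40 → clear.
Market Walk overlaps Gallery Walk, Observatory Break.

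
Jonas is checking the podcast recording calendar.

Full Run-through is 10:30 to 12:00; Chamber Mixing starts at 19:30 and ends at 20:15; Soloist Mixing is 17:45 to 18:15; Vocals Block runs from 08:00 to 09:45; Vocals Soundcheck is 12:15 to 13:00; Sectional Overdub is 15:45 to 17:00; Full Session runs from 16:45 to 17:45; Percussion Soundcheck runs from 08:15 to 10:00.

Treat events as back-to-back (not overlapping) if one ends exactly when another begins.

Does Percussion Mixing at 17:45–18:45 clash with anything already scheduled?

Vocals Block: ends 09:45 at or before Percussion Mixing starts 17:45 → clear.
Percussion Soundcheck: ends 10:00 at or before Percussion Mixing starts 17:45 → clear.
Full Run-through: ends 12:00 at or before Percussion Mixing starts 17:45 → clear.
Vocals Soundcheck: ends 13:00 at or before Percussion Mixing starts 17:45 → clear.
Sectional Overdub: ends 17:00 at or before Percussion Mixing starts 17:45 → clear.
Full Session: ends 17:45 at or before Percussion Mixing starts 17:45 → clear.
Soloist Mixing: starts 17:45 before Percussion Mixing ends 18:45, and ends 18:15 after Percussion Mixing starts 17:45 → overlap.
Chamber Mixing: starts 19:30 at or after Percussion Mixing ends 18:45 → clear.
Percussion Mixing overlaps Soloist Mixing.

Yes — it overlaps Soloist Mixing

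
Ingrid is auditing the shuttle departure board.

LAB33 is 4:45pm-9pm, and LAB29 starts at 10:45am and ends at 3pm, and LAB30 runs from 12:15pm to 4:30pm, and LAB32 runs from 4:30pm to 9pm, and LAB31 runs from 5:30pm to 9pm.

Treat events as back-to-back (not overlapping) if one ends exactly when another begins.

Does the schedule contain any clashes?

Yes

Check each pair: they overlap iff neither finishes before the other starts.
Sorted by start: LAB29, LAB30, LAB32, LAB33, LAB31.
LAB30 starts before LAB29 ends → LAB29 and LAB30 overlap.
That's a conflict, so the schedule is not conflict-free.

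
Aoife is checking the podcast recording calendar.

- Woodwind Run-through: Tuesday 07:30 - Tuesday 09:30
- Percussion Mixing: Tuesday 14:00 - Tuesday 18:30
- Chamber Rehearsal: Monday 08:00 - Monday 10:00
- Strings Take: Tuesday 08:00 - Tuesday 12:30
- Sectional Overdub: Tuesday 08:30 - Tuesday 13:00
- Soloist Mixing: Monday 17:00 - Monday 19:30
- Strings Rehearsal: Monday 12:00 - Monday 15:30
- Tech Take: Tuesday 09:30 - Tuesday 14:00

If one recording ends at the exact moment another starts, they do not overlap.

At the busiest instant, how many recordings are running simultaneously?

3

Sweep the timeline, counting +1 at each start and −1 at each end (ends before starts at a tie):
Monday 08:00 start Chamber Rehearsal → 1
Monday 10:00 end Chamber Rehearsal → 0
Monday 12:00 start Strings Rehearsal → 1
Monday 15:30 end Strings Rehearsal → 0
Monday 17:00 start Soloist Mixing → 1
Monday 19:30 end Soloist Mixing → 0
Tuesday 07:30 start Woodwind Run-through → 1
Tuesday 08:00 start Strings Take → 2
Tuesday 08:30 start Sectional Overdub → 3
Tuesday 09:30 end Woodwind Run-through → 2
Tuesday 09:30 start Tech Take → 3
Tuesday 12:30 end Strings Take → 2
Tuesday 13:00 end Sectional Overdub → 1
Tuesday 14:00 end Tech Take → 0
Tuesday 14:00 start Percussion Mixing → 1
Tuesday 18:30 end Percussion Mixing → 0
Peak is 3, at Tuesday 08:30 (Sectional Overdub, Strings Take, Woodwind Run-through).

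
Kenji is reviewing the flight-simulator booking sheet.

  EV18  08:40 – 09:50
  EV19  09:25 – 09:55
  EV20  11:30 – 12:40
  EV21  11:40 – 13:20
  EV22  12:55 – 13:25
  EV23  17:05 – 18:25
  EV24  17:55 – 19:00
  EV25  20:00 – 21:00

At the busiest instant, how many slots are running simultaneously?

2

Walk through starts and ends in time order (an end at T is processed before a start at T):
08:40 start EV18 → 1
09:25 start EV19 → 2
09:50 end EV18 → 1
09:55 end EV19 → 0
11:30 start EV20 → 1
11:40 start EV21 → 2
12:40 end EV20 → 1
12:55 start EV22 → 2
13:20 end EV21 → 1
13:25 end EV22 → 0
17:05 start EV23 → 1
17:55 start EV24 → 2
18:25 end EV23 → 1
19:00 end EV24 → 0
20:00 start EV25 → 1
21:00 end EV25 → 0
Peak is 2, at 09:25 (EV18, EV19).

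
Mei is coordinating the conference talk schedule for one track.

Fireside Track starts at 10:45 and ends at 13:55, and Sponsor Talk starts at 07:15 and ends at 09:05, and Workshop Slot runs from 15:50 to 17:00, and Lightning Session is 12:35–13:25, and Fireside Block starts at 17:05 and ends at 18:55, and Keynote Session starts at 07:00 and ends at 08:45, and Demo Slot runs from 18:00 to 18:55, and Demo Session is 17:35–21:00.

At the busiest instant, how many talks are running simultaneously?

3

Sort all start/end points and keep a running count:
07:00 start Keynote Session → 1
07:15 start Sponsor Talk → 2
08:45 end Keynote Session → 1
09:05 end Sponsor Talk → 0
10:45 start Fireside Track → 1
12:35 start Lightning Session → 2
13:25 end Lightning Session → 1
13:55 end Fireside Track → 0
15:50 start Workshop Slot → 1
17:00 end Workshop Slot → 0
17:05 start Fireside Block → 1
17:35 start Demo Session → 2
18:00 start Demo Slot → 3
18:55 end Demo Slot → 2
18:55 end Fireside Block → 1
21:00 end Demo Session → 0
Peak is 3, at 18:00 (Demo Session, Demo Slot, Fireside Block).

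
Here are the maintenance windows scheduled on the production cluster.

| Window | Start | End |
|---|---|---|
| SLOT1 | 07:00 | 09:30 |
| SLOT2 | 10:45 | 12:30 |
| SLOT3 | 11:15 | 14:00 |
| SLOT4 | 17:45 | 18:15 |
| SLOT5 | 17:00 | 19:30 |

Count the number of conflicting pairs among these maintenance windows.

Sorted by start: SLOT1, SLOT2, SLOT3, SLOT5, SLOT4.
SLOT2 starts after SLOT1 ends, so SLOT1 has no further overlaps.
SLOT3 starts before SLOT2 ends → SLOT2 and SLOT3 overlap.
SLOT5 starts after SLOT2 ends, so SLOT2 has no further overlaps.
SLOT5 starts after SLOT3 ends, so SLOT3 has no further overlaps.
SLOT4 starts before SLOT5 ends → SLOT5 and SLOT4 overlap.
Overlapping pairs: SLOT2 & SLOT3, SLOT4 & SLOT5 — 2 in total.

2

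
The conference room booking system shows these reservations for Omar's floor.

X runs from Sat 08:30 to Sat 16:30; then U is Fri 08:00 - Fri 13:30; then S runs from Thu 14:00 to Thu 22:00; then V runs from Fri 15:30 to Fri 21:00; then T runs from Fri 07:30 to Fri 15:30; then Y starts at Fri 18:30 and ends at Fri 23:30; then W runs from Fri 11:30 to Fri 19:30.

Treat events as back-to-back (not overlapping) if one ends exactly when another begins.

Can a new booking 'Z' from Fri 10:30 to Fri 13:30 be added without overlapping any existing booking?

No — it overlaps T, U, W

S: ends Thu 22:00 at or before Z starts Fri 10:30 → clear.
T: starts Fri 07:30 before Z ends Fri 13:30, and ends Fri 15:30 after Z starts Fri 10:30 → overlap.
U: starts Fri 08:00 before Z ends Fri 13:30, and ends Fri 13:30 after Z starts Fri 10:30 → overlap.
W: starts Fri 11:30 before Z ends Fri 13:30, and ends Fri 19:30 after Z starts Fri 10:30 → overlap.
V: starts Fri 15:30 at or after Z ends Fri 13:30 → clear.
Y: starts Fri 18:30 at or after Z ends Fri 13:30 → clear.
X: starts Sat 08:30 at or after Z ends Fri 13:30 → clear.
Z overlaps T, U, W.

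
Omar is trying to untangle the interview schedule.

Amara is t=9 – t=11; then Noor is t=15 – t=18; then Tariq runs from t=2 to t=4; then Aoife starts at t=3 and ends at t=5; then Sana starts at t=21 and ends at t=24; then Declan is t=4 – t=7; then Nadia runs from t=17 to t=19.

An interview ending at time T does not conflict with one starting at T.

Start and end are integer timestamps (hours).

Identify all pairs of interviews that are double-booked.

Sorted by start: Tariq, Aoife, Declan, Amara, Noor, Nadia, Sana.
Aoife starts before Tariq ends → Tariq and Aoife overlap.
Declan starts exactly when Tariq ends (back-to-back, no overlap), so nothing later overlaps Tariq either.
Declan starts before Aoife ends → Aoife and Declan overlap.
Amara starts after Aoife ends, so nothing later overlaps Aoife either.
Amara starts after Declan ends, so nothing later overlaps Declan either.
Noor starts after Amara ends, so nothing later overlaps Amara either.
Nadia starts before Noor ends → Noor and Nadia overlap.
Sana starts after Noor ends.
Sana starts after Nadia ends.

Aoife & Declan, Aoife & Tariq, Nadia & Noor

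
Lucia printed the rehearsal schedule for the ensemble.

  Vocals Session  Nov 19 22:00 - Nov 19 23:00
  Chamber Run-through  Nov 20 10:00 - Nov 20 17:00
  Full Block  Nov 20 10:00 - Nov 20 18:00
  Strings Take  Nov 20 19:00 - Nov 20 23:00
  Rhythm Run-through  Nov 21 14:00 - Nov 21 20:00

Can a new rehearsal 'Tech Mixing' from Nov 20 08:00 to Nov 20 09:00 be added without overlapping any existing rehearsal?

Vocals Session: ends Nov 19 23:00 at or before Tech Mixing starts Nov 20 08:00 → clear.
Full Block: starts Nov 20 10:00 at or after Tech Mixing ends Nov 20 09:00 → clear.
Chamber Run-through: starts Nov 20 10:00 at or after Tech Mixing ends Nov 20 09:00 → clear.
Strings Take: starts Nov 20 19:00 at or after Tech Mixing ends Nov 20 09:00 → clear.
Rhythm Run-through: starts Nov 21 14:00 at or after Tech Mixing ends Nov 20 09:00 → clear.

Yes — the slot is free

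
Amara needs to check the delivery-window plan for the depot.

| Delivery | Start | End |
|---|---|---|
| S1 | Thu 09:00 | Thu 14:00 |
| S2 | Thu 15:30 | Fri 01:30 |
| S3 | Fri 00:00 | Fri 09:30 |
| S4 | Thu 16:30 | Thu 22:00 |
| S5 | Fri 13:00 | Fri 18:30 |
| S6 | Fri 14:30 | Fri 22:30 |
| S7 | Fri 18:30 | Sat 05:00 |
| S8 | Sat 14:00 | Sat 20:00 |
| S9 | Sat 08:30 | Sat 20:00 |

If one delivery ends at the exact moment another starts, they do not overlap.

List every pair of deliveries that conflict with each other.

S2 & S3, S2 & S4, S5 & S6, S6 & S7, S8 & S9

Sorted by start: S1, S2, S4, S3, S5, S6, S7, S9, S8.
S2 starts after S1 ends, so nothing later overlaps S1 either.
S4 starts before S2 ends → S2 and S4 overlap.
S3 starts before S2 ends → S2 and S3 overlap.
S5 starts after S2 ends, so nothing later overlaps S2 either.
S3 starts after S4 ends, so nothing later overlaps S4 either.
S5 starts after S3 ends, so nothing later overlaps S3 either.
S6 starts before S5 ends → S5 and S6 overlap.
S7 starts exactly when S5 ends (back-to-back, no overlap), so nothing later overlaps S5 either.
S7 starts before S6 ends → S6 and S7 overlap.
S9 starts after S6 ends, so nothing later overlaps S6 either.
S9 starts after S7 ends, so nothing later overlaps S7 either.
S8 starts before S9 ends → S9 and S8 overlap.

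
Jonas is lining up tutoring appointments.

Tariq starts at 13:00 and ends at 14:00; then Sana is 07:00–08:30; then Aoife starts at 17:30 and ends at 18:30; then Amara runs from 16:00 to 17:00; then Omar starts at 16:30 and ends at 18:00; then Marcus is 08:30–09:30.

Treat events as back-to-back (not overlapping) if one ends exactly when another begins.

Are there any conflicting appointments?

Two intervals overlap when each starts before the other ends.
Sorted by start: Sana, Marcus, Tariq, Amara, Omar, Aoife.
Marcus starts exactly when Sana ends (back-to-back, no overlap) — done with Sana.
Tariq starts after Marcus ends — done with Marcus.
Amara starts after Tariq ends — done with Tariq.
Omar starts before Amara ends → Amara and Omar overlap.
That's a conflict, so the schedule is not conflict-free.

Yes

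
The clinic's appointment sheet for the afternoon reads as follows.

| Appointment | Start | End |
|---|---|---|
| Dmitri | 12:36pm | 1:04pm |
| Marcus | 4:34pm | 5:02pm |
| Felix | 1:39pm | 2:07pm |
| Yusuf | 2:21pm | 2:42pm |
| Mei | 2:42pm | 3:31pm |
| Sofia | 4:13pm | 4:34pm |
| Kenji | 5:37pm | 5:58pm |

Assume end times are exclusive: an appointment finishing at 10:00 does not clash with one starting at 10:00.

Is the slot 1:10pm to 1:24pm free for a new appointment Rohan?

Yes — the slot is free

Dmitri: ends 1:04pm at or before Rohan starts 1:10pm → clear.
Felix: starts 1:39pm at or after Rohan ends 1:24pm → clear.
Yusuf: starts 2:21pm at or after Rohan ends 1:24pm → clear.
Mei: starts 2:42pm at or after Rohan ends 1:24pm → clear.
Sofia: starts 4:13pm at or after Rohan ends 1:24pm → clear.
Marcus: starts 4:34pm at or after Rohan ends 1:24pm → clear.
Kenji: starts 5:37pm at or after Rohan ends 1:24pm → clear.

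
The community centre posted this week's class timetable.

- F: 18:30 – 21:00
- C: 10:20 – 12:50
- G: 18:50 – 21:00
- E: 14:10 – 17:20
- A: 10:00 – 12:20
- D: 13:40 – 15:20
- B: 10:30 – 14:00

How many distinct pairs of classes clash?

6

Sorted by start: A, C, B, D, E, F, G.
C starts before A ends → A and C overlap.
B starts before A ends → A and B overlap.
D starts after A ends; A is clear from here.
B starts before C ends → C and B overlap.
D starts after C ends; C is clear from here.
D starts before B ends → B and D overlap.
E starts after B ends; B is clear from here.
E starts before D ends → D and E overlap.
F starts after D ends; D is clear from here.
F starts after E ends; E is clear from here.
G starts before F ends → F and G overlap.
Overlapping pairs: A & B, A & C, B & C, B & D, D & E, F & G — 6 in total.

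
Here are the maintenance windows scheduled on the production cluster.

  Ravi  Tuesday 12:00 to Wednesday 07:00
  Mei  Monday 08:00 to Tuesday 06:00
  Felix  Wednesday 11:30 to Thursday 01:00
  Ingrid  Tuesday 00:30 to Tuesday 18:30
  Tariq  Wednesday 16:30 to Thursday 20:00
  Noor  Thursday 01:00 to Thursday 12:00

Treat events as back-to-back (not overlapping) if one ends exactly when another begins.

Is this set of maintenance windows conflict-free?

No

Sorted by start: Mei, Ingrid, Ravi, Felix, Tariq, Noor.
Ingrid starts before Mei ends → Mei and Ingrid overlap.
That's a conflict, so the schedule is not conflict-free.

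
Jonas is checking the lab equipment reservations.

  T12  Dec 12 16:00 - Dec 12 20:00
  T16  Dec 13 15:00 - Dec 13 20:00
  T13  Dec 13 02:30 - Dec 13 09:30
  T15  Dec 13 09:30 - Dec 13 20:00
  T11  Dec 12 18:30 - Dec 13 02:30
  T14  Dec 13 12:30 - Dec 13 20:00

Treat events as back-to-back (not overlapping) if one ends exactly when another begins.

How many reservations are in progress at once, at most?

3

Sweep the timeline, counting +1 at each start and −1 at each end (ends before starts at a tie):
Dec 12 16:00 start T12 → 1
Dec 12 18:30 start T11 → 2
Dec 12 20:00 end T12 → 1
Dec 13 02:30 end T11 → 0
Dec 13 02:30 start T13 → 1
Dec 13 09:30 end T13 → 0
Dec 13 09:30 start T15 → 1
Dec 13 12:30 start T14 → 2
Dec 13 15:00 start T16 → 3
Dec 13 20:00 end T14 → 2
Dec 13 20:00 end T15 → 1
Dec 13 20:00 end T16 → 0
Peak is 3, at Dec 13 15:00 (T14, T15, T16).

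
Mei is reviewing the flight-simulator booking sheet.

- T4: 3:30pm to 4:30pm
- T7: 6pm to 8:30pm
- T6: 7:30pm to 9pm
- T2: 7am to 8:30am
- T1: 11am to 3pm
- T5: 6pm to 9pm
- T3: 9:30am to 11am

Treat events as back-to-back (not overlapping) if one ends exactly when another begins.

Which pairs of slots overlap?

T5 & T6, T5 & T7, T6 & T7

Check each pair: they overlap iff neither finishes before the other starts.
Sorted by start: T2, T3, T1, T4, T5, T7, T6.
T3 starts after T2 ends; T2 is clear from here.
T1 starts exactly when T3 ends (back-to-back, no overlap); T3 is clear from here.
T4 starts after T1 ends; T1 is clear from here.
T5 starts after T4 ends; T4 is clear from here.
T7 starts before T5 ends → T5 and T7 overlap.
T6 starts before T5 ends → T5 and T6 overlap.
T6 starts before T7 ends → T7 and T6 overlap.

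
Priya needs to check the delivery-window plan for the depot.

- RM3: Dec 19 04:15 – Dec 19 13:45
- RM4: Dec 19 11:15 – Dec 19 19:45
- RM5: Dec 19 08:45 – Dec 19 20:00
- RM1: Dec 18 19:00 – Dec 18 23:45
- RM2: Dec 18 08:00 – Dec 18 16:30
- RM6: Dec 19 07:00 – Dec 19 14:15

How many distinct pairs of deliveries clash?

6

Sorted by start: RM2, RM1, RM3, RM6, RM5, RM4.
RM1 starts after RM2 ends, so RM2 has no further overlaps.
RM3 starts after RM1 ends, so RM1 has no further overlaps.
RM6 starts before RM3 ends → RM3 and RM6 overlap.
RM5 starts before RM3 ends → RM3 and RM5 overlap.
RM4 starts before RM3 ends → RM3 and RM4 overlap.
RM5 starts before RM6 ends → RM6 and RM5 overlap.
RM4 starts before RM6 ends → RM6 and RM4 overlap.
RM4 starts before RM5 ends → RM5 and RM4 overlap.
Overlapping pairs: RM3 & RM4, RM3 & RM5, RM3 & RM6, RM4 & RM5, RM4 & RM6, RM5 & RM6 — 6 in total.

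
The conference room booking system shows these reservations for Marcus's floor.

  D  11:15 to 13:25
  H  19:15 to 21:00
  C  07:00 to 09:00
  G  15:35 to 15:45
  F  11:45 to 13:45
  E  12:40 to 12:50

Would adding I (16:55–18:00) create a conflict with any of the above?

C: ends 09:00 at or before I starts 16:55 → clear.
D: ends 13:25 at or before I starts 16:55 → clear.
F: ends 13:45 at or before I starts 16:55 → clear.
E: ends 12:50 at or before I starts 16:55 → clear.
G: ends 15:45 at or before I starts 16:55 → clear.
H: starts 19:15 at or after I ends 18:00 → clear.

No — it doesn't clash with anything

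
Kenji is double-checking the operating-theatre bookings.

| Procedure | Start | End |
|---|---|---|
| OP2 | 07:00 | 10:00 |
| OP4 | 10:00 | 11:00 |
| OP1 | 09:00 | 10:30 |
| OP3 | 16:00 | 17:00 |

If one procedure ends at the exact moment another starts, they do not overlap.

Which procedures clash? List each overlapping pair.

OP1 & OP2, OP1 & OP4

Two intervals overlap when each starts before the other ends.
Sorted by start: OP2, OP1, OP4, OP3.
OP1 starts before OP2 ends → OP2 and OP1 overlap.
OP4 starts exactly when OP2 ends (back-to-back, no overlap) — done with OP2.
OP4 starts before OP1 ends → OP1 and OP4 overlap.
OP3 starts after OP1 ends.
OP3 starts after OP4 ends.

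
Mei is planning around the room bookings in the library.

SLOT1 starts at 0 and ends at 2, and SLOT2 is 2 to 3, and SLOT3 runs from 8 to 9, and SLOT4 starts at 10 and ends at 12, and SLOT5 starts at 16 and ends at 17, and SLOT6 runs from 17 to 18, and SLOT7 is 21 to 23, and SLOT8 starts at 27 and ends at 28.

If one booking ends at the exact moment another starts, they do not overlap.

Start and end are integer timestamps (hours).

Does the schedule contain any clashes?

Sorted by start: SLOT1, SLOT2, SLOT3, SLOT4, SLOT5, SLOT6, SLOT7, SLOT8.
SLOT2 starts exactly when SLOT1 ends (back-to-back, no overlap); SLOT1 is clear from here.
SLOT3 starts after SLOT2 ends; SLOT2 is clear from here.
SLOT4 starts after SLOT3 ends; SLOT3 is clear from here.
SLOT5 starts after SLOT4 ends; SLOT4 is clear from here.
SLOT6 starts exactly when SLOT5 ends (back-to-back, no overlap); SLOT5 is clear from here.
SLOT7 starts after SLOT6 ends; SLOT6 is clear from here.
SLOT8 starts after SLOT7 ends.
Every pair is clear; the schedule has no overlaps.

No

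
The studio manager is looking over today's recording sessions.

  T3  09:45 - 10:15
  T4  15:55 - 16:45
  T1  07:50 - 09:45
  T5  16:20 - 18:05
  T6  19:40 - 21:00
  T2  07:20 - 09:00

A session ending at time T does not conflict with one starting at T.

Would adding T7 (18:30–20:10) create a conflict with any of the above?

Yes — it overlaps T6

T2: ends 09:00 at or before T7 starts 18:30 → clear.
T1: ends 09:45 at or before T7 starts 18:30 → clear.
T3: ends 10:15 at or before T7 starts 18:30 → clear.
T4: ends 16:45 at or before T7 starts 18:30 → clear.
T5: ends 18:05 at or before T7 starts 18:30 → clear.
T6: starts 19:40 before T7 ends 20:10, and ends 21:00 after T7 starts 18:30 → overlap.
T7 overlaps T6.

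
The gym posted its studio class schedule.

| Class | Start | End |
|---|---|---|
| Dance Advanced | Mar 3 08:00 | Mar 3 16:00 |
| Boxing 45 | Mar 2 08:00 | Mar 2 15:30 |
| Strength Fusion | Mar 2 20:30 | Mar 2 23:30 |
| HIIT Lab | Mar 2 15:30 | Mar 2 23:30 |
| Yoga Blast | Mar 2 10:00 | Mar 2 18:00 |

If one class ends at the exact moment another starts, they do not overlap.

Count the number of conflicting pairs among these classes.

Sorted by start: Boxing 45, Yoga Blast, HIIT Lab, Strength Fusion, Dance Advanced.
Yoga Blast starts before Boxing 45 ends → Boxing 45 and Yoga Blast overlap.
HIIT Lab starts exactly when Boxing 45 ends (back-to-back, no overlap), so Boxing 45 has no further overlaps.
HIIT Lab starts before Yoga Blast ends → Yoga Blast and HIIT Lab overlap.
Strength Fusion starts after Yoga Blast ends, so Yoga Blast has no further overlaps.
Strength Fusion starts before HIIT Lab ends → HIIT Lab and Strength Fusion overlap.
Dance Advanced starts after HIIT Lab ends.
Dance Advanced starts after Strength Fusion ends.
Overlapping pairs: Boxing 45 & Yoga Blast, HIIT Lab & Strength Fusion, HIIT Lab & Yoga Blast — 3 in total.

3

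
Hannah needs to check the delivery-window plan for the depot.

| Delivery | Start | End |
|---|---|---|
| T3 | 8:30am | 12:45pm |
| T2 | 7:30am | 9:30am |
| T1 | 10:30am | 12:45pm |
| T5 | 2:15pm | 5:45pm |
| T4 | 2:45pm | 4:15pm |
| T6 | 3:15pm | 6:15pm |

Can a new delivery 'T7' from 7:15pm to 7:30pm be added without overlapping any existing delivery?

Yes — the slot is free

T2: ends 9:30am at or before T7 starts 7:15pm → clear.
T3: ends 12:45pm at or before T7 starts 7:15pm → clear.
T1: ends 12:45pm at or before T7 starts 7:15pm → clear.
T5: ends 5:45pm at or before T7 starts 7:15pm → clear.
T4: ends 4:15pm at or before T7 starts 7:15pm → clear.
T6: ends 6:15pm at or before T7 starts 7:15pm → clear.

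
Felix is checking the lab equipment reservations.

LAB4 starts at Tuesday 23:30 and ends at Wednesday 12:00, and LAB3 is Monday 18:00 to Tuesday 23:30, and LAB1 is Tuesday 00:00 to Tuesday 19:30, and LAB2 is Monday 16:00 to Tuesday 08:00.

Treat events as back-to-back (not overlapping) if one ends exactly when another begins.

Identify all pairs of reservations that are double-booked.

Sorted by start: LAB2, LAB3, LAB1, LAB4.
LAB3 starts before LAB2 ends → LAB2 and LAB3 overlap.
LAB1 starts before LAB2 ends → LAB2 and LAB1 overlap.
LAB4 starts after LAB2 ends.
LAB1 starts before LAB3 ends → LAB3 and LAB1 overlap.
LAB4 starts exactly when LAB3 ends (back-to-back, no overlap).
LAB4 starts after LAB1 ends.

LAB1 & LAB2, LAB1 & LAB3, LAB2 & LAB3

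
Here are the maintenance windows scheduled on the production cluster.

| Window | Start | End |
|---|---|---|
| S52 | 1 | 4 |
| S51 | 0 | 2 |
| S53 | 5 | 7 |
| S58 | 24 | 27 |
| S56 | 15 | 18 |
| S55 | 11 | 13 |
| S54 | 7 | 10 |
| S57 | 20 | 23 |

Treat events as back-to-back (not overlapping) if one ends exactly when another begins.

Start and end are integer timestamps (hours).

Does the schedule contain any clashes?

Sorted by start: S51, S52, S53, S54, S55, S56, S57, S58.
S52 starts before S51 ends → S51 and S52 overlap.
That's a conflict, so the schedule is not conflict-free.

Yes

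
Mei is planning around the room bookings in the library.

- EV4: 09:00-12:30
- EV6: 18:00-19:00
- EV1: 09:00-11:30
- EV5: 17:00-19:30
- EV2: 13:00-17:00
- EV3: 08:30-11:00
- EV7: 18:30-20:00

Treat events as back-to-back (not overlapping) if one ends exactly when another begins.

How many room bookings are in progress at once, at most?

Sweep the timeline, counting +1 at each start and −1 at each end (ends before starts at a tie):
08:30 start EV3 → 1
09:00 start EV1 → 2
09:00 start EV4 → 3
11:00 end EV3 → 2
11:30 end EV1 → 1
12:30 end EV4 → 0
13:00 start EV2 → 1
17:00 end EV2 → 0
17:00 start EV5 → 1
18:00 start EV6 → 2
18:30 start EV7 → 3
19:00 end EV6 → 2
19:30 end EV5 → 1
20:00 end EV7 → 0
Peak is 3, at 09:00 (EV1, EV3, EV4).

3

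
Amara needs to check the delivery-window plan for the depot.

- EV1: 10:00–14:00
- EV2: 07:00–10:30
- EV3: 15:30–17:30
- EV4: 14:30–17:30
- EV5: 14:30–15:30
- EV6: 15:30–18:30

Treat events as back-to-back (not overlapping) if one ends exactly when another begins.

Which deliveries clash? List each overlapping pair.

EV1 & EV2, EV3 & EV4, EV3 & EV6, EV4 & EV5, EV4 & EV6

Sorted by start: EV2, EV1, EV4, EV5, EV3, EV6.
EV1 starts before EV2 ends → EV2 and EV1 overlap.
EV4 starts after EV2 ends — done with EV2.
EV4 starts after EV1 ends — done with EV1.
EV5 starts before EV4 ends → EV4 and EV5 overlap.
EV3 starts before EV4 ends → EV4 and EV3 overlap.
EV6 starts before EV4 ends → EV4 and EV6 overlap.
EV3 starts exactly when EV5 ends (back-to-back, no overlap) — done with EV5.
EV6 starts before EV3 ends → EV3 and EV6 overlap.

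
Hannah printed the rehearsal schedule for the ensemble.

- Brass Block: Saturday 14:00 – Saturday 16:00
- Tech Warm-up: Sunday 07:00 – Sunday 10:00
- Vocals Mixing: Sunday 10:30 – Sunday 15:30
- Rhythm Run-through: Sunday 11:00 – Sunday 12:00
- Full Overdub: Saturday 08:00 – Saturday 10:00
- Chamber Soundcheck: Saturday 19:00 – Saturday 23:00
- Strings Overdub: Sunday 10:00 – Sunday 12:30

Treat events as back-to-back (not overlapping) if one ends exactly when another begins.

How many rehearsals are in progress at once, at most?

3

Sweep the timeline, counting +1 at each start and −1 at each end (ends before starts at a tie):
Saturday 08:00 start Full Overdub → 1
Saturday 10:00 end Full Overdub → 0
Saturday 14:00 start Brass Block → 1
Saturday 16:00 end Brass Block → 0
Saturday 19:00 start Chamber Soundcheck → 1
Saturday 23:00 end Chamber Soundcheck → 0
Sunday 07:00 start Tech Warm-up → 1
Sunday 10:00 end Tech Warm-up → 0
Sunday 10:00 start Strings Overdub → 1
Sunday 10:30 start Vocals Mixing → 2
Sunday 11:00 start Rhythm Run-through → 3
Sunday 12:00 end Rhythm Run-through → 2
Sunday 12:30 end Strings Overdub → 1
Sunday 15:30 end Vocals Mixing → 0
Peak is 3, at Sunday 11:00 (Rhythm Run-through, Strings Overdub, Vocals Mixing).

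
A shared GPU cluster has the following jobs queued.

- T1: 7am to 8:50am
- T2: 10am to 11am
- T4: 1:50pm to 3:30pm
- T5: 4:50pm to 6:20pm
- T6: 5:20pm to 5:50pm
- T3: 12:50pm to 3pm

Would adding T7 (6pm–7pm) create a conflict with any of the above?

T1: ends 8:50am at or before T7 starts 6pm → clear.
T2: ends 11am at or before T7 starts 6pm → clear.
T3: ends 3pm at or before T7 starts 6pm → clear.
T4: ends 3:30pm at or before T7 starts 6pm → clear.
T5: starts 4:50pm before T7 ends 7pm, and ends 6:20pm after T7 starts 6pm → overlap.
T6: ends 5:50pm at or before T7 starts 6pm → clear.
T7 overlaps T5.

Yes — it overlaps T5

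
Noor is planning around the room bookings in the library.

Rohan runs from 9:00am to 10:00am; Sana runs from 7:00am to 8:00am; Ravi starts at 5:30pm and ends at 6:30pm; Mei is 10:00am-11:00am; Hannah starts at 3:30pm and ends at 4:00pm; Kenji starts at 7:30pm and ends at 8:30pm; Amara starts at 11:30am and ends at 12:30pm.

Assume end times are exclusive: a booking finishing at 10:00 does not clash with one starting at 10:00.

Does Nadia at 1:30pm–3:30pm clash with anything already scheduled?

Sana: ends 8:00am at or before Nadia starts 1:30pm → clear.
Rohan: ends 10:00am at or before Nadia starts 1:30pm → clear.
Mei: ends 11:00am at or before Nadia starts 1:30pm → clear.
Amara: ends 12:30pm at or before Nadia starts 1:30pm → clear.
Hannah: starts 3:30pm at or after Nadia ends 3:30pm → clear.
Ravi: starts 5:30pm at or after Nadia ends 3:30pm → clear.
Kenji: starts 7:30pm at or after Nadia ends 3:30pm → clear.

No — it doesn't clash with anything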